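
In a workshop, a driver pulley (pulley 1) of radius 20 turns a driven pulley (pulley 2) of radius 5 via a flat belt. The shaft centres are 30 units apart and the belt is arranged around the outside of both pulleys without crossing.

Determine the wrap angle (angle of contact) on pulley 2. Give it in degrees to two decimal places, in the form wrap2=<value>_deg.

open belt: β = asin((r2−r1)/C) = asin(-15/30) = -30.0000°
wrap1 = π − 2β = 240.0000°
wrap2 = π + 2β = 120.0000°

wrap2=120.00_deg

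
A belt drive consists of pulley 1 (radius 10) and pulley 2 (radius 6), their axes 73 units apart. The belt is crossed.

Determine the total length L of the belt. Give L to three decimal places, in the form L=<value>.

crossed belt: β = asin((r1+r2)/C) = asin(16/73) = 12.6608°
wrap1 = wrap2 = π + 2β = 205.3215°
tangent length = C·cosβ = 71.2250
L = (r1+r2)·wrap + 2·C·cosβ = 16·3.5835 + 2·71.2250 = 199.7866

L=199.787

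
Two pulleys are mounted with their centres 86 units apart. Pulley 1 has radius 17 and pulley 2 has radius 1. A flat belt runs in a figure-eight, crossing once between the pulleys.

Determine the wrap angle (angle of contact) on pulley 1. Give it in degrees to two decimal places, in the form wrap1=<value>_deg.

crossed belt: β = asin((r1+r2)/C) = asin(18/86) = 12.0815°
wrap1 = wrap2 = π + 2β = 204.1629°

wrap1=204.16_deg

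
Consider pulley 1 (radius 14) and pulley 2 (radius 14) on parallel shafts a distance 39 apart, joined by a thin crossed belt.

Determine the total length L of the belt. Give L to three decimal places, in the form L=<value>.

crossed belt: β = asin((r1+r2)/C) = asin(28/39) = 45.8854°
wrap1 = wrap2 = π + 2β = 271.7708°
tangent length = C·cosβ = 27.1477
L = (r1+r2)·wrap + 2·C·cosβ = 28·4.7433 + 2·27.1477 = 187.1077

L=187.108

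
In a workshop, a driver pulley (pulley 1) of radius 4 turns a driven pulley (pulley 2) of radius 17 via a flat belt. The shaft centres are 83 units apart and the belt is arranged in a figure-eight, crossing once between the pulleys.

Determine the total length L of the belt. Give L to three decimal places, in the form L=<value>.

crossed belt: β = asin((r1+r2)/C) = asin(21/83) = 14.6558°
wrap1 = wrap2 = π + 2β = 209.3116°
tangent length = C·cosβ = 80.2994
L = (r1+r2)·wrap + 2·C·cosβ = 21·3.6532 + 2·80.2994 = 237.3156

L=237.316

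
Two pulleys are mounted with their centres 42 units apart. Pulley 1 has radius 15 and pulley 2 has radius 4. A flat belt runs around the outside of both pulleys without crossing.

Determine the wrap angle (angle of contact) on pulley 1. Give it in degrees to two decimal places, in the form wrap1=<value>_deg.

open belt: β = asin((r2−r1)/C) = asin(-11/42) = -15.1831°
wrap1 = π − 2β = 210.3662°
wrap2 = π + 2β = 149.6338°

wrap1=210.37_deg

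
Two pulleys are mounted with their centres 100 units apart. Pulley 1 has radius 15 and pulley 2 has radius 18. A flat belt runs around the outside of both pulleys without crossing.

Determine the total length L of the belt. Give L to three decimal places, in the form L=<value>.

L=303.763

open belt: β = asin((r2−r1)/C) = asin(3/100) = 1.7191°
wrap1 = π − 2β = 176.5617°
wrap2 = π + 2β = 183.4383°
tangent length = C·cosβ = 99.9550
L = r1·wrap1 + r2·wrap2 + 2·C·cosβ = 15·3.0816 + 18·3.2016 + 2·99.9550 = 303.7626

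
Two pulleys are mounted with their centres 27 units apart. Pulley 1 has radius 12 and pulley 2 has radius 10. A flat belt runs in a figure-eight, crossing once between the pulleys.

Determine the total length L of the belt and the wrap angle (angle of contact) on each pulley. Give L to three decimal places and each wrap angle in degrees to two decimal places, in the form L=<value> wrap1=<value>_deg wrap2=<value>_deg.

crossed belt: β = asin((r1+r2)/C) = asin(22/27) = 54.5691°
wrap1 = wrap2 = π + 2β = 289.1381°
tangent length = C·cosβ = 15.6525
L = (r1+r2)·wrap + 2·C·cosβ = 22·5.0464 + 2·15.6525 = 142.3260

L=142.326 wrap1=289.14_deg wrap2=289.14_deg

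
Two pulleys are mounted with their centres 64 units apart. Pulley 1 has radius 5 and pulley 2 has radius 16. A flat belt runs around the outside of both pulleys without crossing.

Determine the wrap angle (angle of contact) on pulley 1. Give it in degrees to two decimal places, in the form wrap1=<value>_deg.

wrap1=160.21_deg

open belt: β = asin((r2−r1)/C) = asin(11/64) = 9.8969°
wrap1 = π − 2β = 160.2063°
wrap2 = π + 2β = 199.7937°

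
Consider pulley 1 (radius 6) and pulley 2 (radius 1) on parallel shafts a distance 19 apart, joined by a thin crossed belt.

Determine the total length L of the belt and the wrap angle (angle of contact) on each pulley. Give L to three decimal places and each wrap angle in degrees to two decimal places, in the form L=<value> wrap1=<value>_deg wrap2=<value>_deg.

L=62.601 wrap1=223.24_deg wrap2=223.24_deg

crossed belt: β = asin((r1+r2)/C) = asin(7/19) = 21.6183°
wrap1 = wrap2 = π + 2β = 223.2365°
tangent length = C·cosβ = 17.6635
L = (r1+r2)·wrap + 2·C·cosβ = 7·3.8962 + 2·17.6635 = 62.6005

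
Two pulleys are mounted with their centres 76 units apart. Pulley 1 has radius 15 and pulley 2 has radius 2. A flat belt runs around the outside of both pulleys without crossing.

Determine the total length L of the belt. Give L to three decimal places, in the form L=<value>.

open belt: β = asin((r2−r1)/C) = asin(-13/76) = -9.8490°
wrap1 = π − 2β = 199.6981°
wrap2 = π + 2β = 160.3019°
tangent length = C·cosβ = 74.8799
L = r1·wrap1 + r2·wrap2 + 2·C·cosβ = 15·3.4854 + 2·2.7978 + 2·74.8799 = 207.6362

L=207.636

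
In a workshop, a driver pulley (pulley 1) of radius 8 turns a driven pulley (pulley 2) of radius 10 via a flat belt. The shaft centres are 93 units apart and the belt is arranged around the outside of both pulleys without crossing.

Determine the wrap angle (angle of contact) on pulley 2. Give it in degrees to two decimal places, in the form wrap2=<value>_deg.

wrap2=182.46_deg

open belt: β = asin((r2−r1)/C) = asin(2/93) = 1.2323°
wrap1 = π − 2β = 177.5355°
wrap2 = π + 2β = 182.4645°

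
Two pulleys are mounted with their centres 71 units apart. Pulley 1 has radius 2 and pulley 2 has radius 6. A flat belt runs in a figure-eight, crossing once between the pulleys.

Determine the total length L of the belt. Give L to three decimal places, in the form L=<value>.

L=168.035

crossed belt: β = asin((r1+r2)/C) = asin(8/71) = 6.4696°
wrap1 = wrap2 = π + 2β = 192.9392°
tangent length = C·cosβ = 70.5479
L = (r1+r2)·wrap + 2·C·cosβ = 8·3.3674 + 2·70.5479 = 168.0351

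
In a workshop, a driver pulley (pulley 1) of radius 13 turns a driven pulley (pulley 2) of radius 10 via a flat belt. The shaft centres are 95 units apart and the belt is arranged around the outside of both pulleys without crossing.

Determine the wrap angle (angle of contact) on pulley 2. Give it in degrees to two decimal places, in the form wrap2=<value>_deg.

open belt: β = asin((r2−r1)/C) = asin(-3/95) = -1.8096°
wrap1 = π − 2β = 183.6193°
wrap2 = π + 2β = 176.3807°

wrap2=176.38_deg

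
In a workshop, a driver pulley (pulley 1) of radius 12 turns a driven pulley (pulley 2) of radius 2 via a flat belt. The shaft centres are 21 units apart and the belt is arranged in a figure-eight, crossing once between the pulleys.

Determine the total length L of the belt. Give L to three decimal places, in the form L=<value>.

crossed belt: β = asin((r1+r2)/C) = asin(14/21) = 41.8103°
wrap1 = wrap2 = π + 2β = 263.6206°
tangent length = C·cosβ = 15.6525
L = (r1+r2)·wrap + 2·C·cosβ = 14·4.6010 + 2·15.6525 = 95.7196

L=95.720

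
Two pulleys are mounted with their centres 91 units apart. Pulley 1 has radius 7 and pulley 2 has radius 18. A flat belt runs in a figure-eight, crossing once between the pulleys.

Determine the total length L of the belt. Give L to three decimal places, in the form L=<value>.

L=267.452

crossed belt: β = asin((r1+r2)/C) = asin(25/91) = 15.9456°
wrap1 = wrap2 = π + 2β = 211.8913°
tangent length = C·cosβ = 87.4986
L = (r1+r2)·wrap + 2·C·cosβ = 25·3.6982 + 2·87.4986 = 267.4522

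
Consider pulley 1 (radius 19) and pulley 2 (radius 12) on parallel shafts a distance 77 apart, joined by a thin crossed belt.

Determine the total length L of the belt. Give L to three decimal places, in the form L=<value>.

L=264.047

crossed belt: β = asin((r1+r2)/C) = asin(31/77) = 23.7407°
wrap1 = wrap2 = π + 2β = 227.4813°
tangent length = C·cosβ = 70.4840
L = (r1+r2)·wrap + 2·C·cosβ = 31·3.9703 + 2·70.4840 = 264.0473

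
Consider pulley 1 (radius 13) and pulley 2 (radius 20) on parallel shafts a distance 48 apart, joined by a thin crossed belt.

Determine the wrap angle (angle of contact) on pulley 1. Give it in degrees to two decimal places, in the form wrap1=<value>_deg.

crossed belt: β = asin((r1+r2)/C) = asin(33/48) = 43.4325°
wrap1 = wrap2 = π + 2β = 266.8651°

wrap1=266.87_deg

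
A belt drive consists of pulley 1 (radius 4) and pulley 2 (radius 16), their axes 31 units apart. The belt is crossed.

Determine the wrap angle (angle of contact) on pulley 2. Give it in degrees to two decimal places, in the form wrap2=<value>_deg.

wrap2=260.36_deg

crossed belt: β = asin((r1+r2)/C) = asin(20/31) = 40.1778°
wrap1 = wrap2 = π + 2β = 260.3555°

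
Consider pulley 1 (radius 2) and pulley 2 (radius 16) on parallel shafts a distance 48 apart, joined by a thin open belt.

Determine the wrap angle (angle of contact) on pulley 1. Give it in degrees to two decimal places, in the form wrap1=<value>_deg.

wrap1=146.08_deg

open belt: β = asin((r2−r1)/C) = asin(14/48) = 16.9578°
wrap1 = π − 2β = 146.0845°
wrap2 = π + 2β = 213.9155°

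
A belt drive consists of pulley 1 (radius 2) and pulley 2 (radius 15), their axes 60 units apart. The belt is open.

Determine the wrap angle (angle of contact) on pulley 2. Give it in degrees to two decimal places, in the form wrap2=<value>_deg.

open belt: β = asin((r2−r1)/C) = asin(13/60) = 12.5133°
wrap1 = π − 2β = 154.9733°
wrap2 = π + 2β = 205.0267°

wrap2=205.03_deg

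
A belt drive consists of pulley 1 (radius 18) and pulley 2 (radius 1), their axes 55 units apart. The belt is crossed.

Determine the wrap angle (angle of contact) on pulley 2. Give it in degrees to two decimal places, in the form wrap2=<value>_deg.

wrap2=220.42_deg

crossed belt: β = asin((r1+r2)/C) = asin(19/55) = 20.2095°
wrap1 = wrap2 = π + 2β = 220.4191°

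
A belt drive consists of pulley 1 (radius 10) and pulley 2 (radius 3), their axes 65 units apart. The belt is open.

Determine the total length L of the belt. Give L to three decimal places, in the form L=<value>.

open belt: β = asin((r2−r1)/C) = asin(-7/65) = -6.1823°
wrap1 = π − 2β = 192.3646°
wrap2 = π + 2β = 167.6354°
tangent length = C·cosβ = 64.6220
L = r1·wrap1 + r2·wrap2 + 2·C·cosβ = 10·3.3574 + 3·2.9258 + 2·64.6220 = 171.5953

L=171.595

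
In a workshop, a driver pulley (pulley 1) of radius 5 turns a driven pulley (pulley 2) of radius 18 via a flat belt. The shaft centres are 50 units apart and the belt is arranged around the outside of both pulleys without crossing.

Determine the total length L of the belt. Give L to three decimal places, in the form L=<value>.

L=175.656

open belt: β = asin((r2−r1)/C) = asin(13/50) = 15.0701°
wrap1 = π − 2β = 149.8599°
wrap2 = π + 2β = 210.1401°
tangent length = C·cosβ = 48.2804
L = r1·wrap1 + r2·wrap2 + 2·C·cosβ = 5·2.6155 + 18·3.6676 + 2·48.2804 = 175.6561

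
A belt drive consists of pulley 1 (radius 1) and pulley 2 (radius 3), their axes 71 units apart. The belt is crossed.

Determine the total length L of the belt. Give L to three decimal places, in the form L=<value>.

crossed belt: β = asin((r1+r2)/C) = asin(4/71) = 3.2296°
wrap1 = wrap2 = π + 2β = 186.4593°
tangent length = C·cosβ = 70.8872
L = (r1+r2)·wrap + 2·C·cosβ = 4·3.2543 + 2·70.8872 = 154.7918

L=154.792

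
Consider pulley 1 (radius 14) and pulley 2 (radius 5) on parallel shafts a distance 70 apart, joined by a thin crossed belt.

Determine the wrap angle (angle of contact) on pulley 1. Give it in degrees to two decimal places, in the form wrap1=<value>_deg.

wrap1=211.50_deg

crossed belt: β = asin((r1+r2)/C) = asin(19/70) = 15.7493°
wrap1 = wrap2 = π + 2β = 211.4986°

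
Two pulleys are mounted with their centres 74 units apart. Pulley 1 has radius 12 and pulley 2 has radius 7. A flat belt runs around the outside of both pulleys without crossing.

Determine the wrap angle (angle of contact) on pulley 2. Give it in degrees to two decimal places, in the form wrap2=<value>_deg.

open belt: β = asin((r2−r1)/C) = asin(-5/74) = -3.8743°
wrap1 = π − 2β = 187.7486°
wrap2 = π + 2β = 172.2514°

wrap2=172.25_deg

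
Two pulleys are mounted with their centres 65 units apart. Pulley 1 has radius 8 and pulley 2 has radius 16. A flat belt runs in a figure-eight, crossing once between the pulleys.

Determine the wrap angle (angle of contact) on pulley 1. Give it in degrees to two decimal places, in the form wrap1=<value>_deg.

wrap1=223.34_deg

crossed belt: β = asin((r1+r2)/C) = asin(24/65) = 21.6682°
wrap1 = wrap2 = π + 2β = 223.3364°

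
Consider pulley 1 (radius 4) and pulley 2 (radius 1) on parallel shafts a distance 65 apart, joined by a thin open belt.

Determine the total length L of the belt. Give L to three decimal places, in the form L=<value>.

open belt: β = asin((r2−r1)/C) = asin(-3/65) = -2.6454°
wrap1 = π − 2β = 185.2907°
wrap2 = π + 2β = 174.7093°
tangent length = C·cosβ = 64.9307
L = r1·wrap1 + r2·wrap2 + 2·C·cosβ = 4·3.2339 + 1·3.0493 + 2·64.9307 = 145.8464

L=145.846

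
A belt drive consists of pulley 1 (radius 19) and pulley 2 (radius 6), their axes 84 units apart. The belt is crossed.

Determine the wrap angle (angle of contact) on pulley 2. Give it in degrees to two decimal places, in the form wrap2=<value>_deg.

wrap2=214.63_deg

crossed belt: β = asin((r1+r2)/C) = asin(25/84) = 17.3147°
wrap1 = wrap2 = π + 2β = 214.6293°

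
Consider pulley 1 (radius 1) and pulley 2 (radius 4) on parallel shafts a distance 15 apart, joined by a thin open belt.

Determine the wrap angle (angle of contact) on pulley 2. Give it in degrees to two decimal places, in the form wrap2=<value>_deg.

wrap2=203.07_deg

open belt: β = asin((r2−r1)/C) = asin(3/15) = 11.5370°
wrap1 = π − 2β = 156.9261°
wrap2 = π + 2β = 203.0739°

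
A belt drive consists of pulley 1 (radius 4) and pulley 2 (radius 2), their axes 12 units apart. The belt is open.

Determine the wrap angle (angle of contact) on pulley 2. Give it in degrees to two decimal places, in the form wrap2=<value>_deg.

open belt: β = asin((r2−r1)/C) = asin(-2/12) = -9.5941°
wrap1 = π − 2β = 199.1881°
wrap2 = π + 2β = 160.8119°

wrap2=160.81_deg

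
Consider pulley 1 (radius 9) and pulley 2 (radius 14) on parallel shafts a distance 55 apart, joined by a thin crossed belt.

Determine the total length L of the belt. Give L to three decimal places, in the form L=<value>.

crossed belt: β = asin((r1+r2)/C) = asin(23/55) = 24.7199°
wrap1 = wrap2 = π + 2β = 229.4397°
tangent length = C·cosβ = 49.9600
L = (r1+r2)·wrap + 2·C·cosβ = 23·4.0045 + 2·49.9600 = 192.0230

L=192.023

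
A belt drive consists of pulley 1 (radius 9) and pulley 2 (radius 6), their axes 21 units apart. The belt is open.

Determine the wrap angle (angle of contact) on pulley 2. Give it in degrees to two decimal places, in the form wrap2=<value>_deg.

wrap2=163.57_deg

open belt: β = asin((r2−r1)/C) = asin(-3/21) = -8.2132°
wrap1 = π − 2β = 196.4264°
wrap2 = π + 2β = 163.5736°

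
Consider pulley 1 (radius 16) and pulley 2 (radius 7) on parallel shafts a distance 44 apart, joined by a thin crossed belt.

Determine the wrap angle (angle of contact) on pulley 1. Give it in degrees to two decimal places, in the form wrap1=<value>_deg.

crossed belt: β = asin((r1+r2)/C) = asin(23/44) = 31.5154°
wrap1 = wrap2 = π + 2β = 243.0307°

wrap1=243.03_deg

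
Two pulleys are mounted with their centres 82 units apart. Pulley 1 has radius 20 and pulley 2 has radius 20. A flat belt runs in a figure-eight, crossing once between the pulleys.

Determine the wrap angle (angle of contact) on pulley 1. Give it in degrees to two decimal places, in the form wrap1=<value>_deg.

crossed belt: β = asin((r1+r2)/C) = asin(40/82) = 29.1964°
wrap1 = wrap2 = π + 2β = 238.3928°

wrap1=238.39_deg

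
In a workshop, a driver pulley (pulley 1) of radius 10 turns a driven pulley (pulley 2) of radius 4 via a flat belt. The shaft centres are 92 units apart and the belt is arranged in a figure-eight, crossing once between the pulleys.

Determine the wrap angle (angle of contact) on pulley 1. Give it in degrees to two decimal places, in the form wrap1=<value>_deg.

wrap1=197.51_deg

crossed belt: β = asin((r1+r2)/C) = asin(14/92) = 8.7529°
wrap1 = wrap2 = π + 2β = 197.5059°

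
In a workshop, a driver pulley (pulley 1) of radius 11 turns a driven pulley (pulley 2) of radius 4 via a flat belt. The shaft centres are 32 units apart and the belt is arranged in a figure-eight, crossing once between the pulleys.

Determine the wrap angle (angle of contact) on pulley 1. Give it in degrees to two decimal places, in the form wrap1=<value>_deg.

wrap1=235.91_deg

crossed belt: β = asin((r1+r2)/C) = asin(15/32) = 27.9532°
wrap1 = wrap2 = π + 2β = 235.9064°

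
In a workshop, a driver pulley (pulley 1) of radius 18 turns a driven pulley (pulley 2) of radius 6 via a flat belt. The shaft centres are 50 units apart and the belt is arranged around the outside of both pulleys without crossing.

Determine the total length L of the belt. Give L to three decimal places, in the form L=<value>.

open belt: β = asin((r2−r1)/C) = asin(-12/50) = -13.8865°
wrap1 = π − 2β = 207.7731°
wrap2 = π + 2β = 152.2269°
tangent length = C·cosβ = 48.5386
L = r1·wrap1 + r2·wrap2 + 2·C·cosβ = 18·3.6263 + 6·2.6569 + 2·48.5386 = 178.2923

L=178.292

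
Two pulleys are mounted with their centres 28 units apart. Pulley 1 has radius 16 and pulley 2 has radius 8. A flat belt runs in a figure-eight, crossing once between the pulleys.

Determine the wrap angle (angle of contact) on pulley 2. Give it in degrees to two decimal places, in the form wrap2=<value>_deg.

crossed belt: β = asin((r1+r2)/C) = asin(24/28) = 58.9973°
wrap1 = wrap2 = π + 2β = 297.9946°

wrap2=297.99_deg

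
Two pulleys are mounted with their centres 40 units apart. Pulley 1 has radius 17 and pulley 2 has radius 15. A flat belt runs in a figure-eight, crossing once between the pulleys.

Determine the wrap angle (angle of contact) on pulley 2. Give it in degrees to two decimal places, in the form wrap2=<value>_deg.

wrap2=286.26_deg

crossed belt: β = asin((r1+r2)/C) = asin(32/40) = 53.1301°
wrap1 = wrap2 = π + 2β = 286.2602°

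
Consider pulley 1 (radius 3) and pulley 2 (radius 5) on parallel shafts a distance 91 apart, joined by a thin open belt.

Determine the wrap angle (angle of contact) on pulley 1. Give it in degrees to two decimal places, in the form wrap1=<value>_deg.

wrap1=177.48_deg

open belt: β = asin((r2−r1)/C) = asin(2/91) = 1.2593°
wrap1 = π − 2β = 177.4813°
wrap2 = π + 2β = 182.5187°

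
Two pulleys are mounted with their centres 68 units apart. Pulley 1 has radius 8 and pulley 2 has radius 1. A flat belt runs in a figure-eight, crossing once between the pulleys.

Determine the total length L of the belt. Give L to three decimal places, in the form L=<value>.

crossed belt: β = asin((r1+r2)/C) = asin(9/68) = 7.6056°
wrap1 = wrap2 = π + 2β = 195.2112°
tangent length = C·cosβ = 67.4018
L = (r1+r2)·wrap + 2·C·cosβ = 9·3.4071 + 2·67.4018 = 165.4673

L=165.467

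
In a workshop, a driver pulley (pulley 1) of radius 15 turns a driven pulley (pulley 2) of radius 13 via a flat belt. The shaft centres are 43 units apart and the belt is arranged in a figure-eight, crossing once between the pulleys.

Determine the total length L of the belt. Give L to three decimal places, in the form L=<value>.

L=192.944

crossed belt: β = asin((r1+r2)/C) = asin(28/43) = 40.6293°
wrap1 = wrap2 = π + 2β = 261.2587°
tangent length = C·cosβ = 32.6343
L = (r1+r2)·wrap + 2·C·cosβ = 28·4.5598 + 2·32.6343 = 192.9437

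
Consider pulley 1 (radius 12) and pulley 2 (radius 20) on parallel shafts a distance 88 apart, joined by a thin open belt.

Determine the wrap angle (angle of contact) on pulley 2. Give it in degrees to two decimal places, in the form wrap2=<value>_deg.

open belt: β = asin((r2−r1)/C) = asin(8/88) = 5.2159°
wrap1 = π − 2β = 169.5682°
wrap2 = π + 2β = 190.4318°

wrap2=190.43_deg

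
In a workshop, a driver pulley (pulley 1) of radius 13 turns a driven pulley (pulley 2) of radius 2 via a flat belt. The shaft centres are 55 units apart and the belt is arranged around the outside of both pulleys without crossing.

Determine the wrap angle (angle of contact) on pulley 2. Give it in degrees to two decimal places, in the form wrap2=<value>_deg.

open belt: β = asin((r2−r1)/C) = asin(-11/55) = -11.5370°
wrap1 = π − 2β = 203.0739°
wrap2 = π + 2β = 156.9261°

wrap2=156.93_deg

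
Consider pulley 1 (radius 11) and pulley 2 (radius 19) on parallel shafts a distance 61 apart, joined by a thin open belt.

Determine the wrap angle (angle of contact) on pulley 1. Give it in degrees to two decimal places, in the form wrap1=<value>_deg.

wrap1=164.93_deg

open belt: β = asin((r2−r1)/C) = asin(8/61) = 7.5359°
wrap1 = π − 2β = 164.9282°
wrap2 = π + 2β = 195.0718°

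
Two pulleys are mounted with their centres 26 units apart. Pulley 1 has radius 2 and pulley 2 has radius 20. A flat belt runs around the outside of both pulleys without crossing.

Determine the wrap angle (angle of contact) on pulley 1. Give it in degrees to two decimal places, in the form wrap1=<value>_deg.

wrap1=92.37_deg

open belt: β = asin((r2−r1)/C) = asin(18/26) = 43.8131°
wrap1 = π − 2β = 92.3739°
wrap2 = π + 2β = 267.6261°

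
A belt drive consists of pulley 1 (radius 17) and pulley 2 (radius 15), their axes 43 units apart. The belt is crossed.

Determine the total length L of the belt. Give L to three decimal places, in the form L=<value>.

crossed belt: β = asin((r1+r2)/C) = asin(32/43) = 48.0892°
wrap1 = wrap2 = π + 2β = 276.1785°
tangent length = C·cosβ = 28.7228
L = (r1+r2)·wrap + 2·C·cosβ = 32·4.8202 + 2·28.7228 = 211.6928

L=211.693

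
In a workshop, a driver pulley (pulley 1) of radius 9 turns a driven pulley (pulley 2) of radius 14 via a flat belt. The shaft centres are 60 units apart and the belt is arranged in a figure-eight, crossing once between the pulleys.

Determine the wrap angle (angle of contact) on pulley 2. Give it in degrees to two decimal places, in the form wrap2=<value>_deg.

wrap2=225.08_deg

crossed belt: β = asin((r1+r2)/C) = asin(23/60) = 22.5403°
wrap1 = wrap2 = π + 2β = 225.0806°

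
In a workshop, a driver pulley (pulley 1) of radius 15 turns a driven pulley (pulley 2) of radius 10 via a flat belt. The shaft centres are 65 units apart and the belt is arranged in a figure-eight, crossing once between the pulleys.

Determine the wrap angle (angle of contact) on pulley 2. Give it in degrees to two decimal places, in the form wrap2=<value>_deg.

crossed belt: β = asin((r1+r2)/C) = asin(25/65) = 22.6199°
wrap1 = wrap2 = π + 2β = 225.2397°

wrap2=225.24_deg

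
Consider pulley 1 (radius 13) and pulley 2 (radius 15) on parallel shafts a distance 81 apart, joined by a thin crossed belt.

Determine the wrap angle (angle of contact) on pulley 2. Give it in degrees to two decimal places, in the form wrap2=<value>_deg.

crossed belt: β = asin((r1+r2)/C) = asin(28/81) = 20.2233°
wrap1 = wrap2 = π + 2β = 220.4465°

wrap2=220.45_deg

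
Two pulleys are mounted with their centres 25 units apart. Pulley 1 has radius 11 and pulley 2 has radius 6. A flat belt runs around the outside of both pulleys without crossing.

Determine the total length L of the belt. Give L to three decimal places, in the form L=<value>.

open belt: β = asin((r2−r1)/C) = asin(-5/25) = -11.5370°
wrap1 = π − 2β = 203.0739°
wrap2 = π + 2β = 156.9261°
tangent length = C·cosβ = 24.4949
L = r1·wrap1 + r2·wrap2 + 2·C·cosβ = 11·3.5443 + 6·2.7389 + 2·24.4949 = 104.4104

L=104.410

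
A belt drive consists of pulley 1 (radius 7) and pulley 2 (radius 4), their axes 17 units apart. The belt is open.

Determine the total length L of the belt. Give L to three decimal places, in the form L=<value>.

L=69.088

open belt: β = asin((r2−r1)/C) = asin(-3/17) = -10.1642°
wrap1 = π − 2β = 200.3285°
wrap2 = π + 2β = 159.6715°
tangent length = C·cosβ = 16.7332
L = r1·wrap1 + r2·wrap2 + 2·C·cosβ = 7·3.4964 + 4·2.7868 + 2·16.7332 = 69.0883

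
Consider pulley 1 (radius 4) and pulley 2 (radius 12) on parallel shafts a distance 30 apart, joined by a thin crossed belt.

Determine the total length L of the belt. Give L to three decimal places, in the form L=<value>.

L=119.021

crossed belt: β = asin((r1+r2)/C) = asin(16/30) = 32.2310°
wrap1 = wrap2 = π + 2β = 244.4619°
tangent length = C·cosβ = 25.3772
L = (r1+r2)·wrap + 2·C·cosβ = 16·4.2667 + 2·25.3772 = 119.0210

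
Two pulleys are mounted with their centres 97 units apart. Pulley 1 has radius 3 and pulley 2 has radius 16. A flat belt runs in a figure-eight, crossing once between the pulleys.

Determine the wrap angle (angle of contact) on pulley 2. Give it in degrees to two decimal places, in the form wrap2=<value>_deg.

wrap2=202.59_deg

crossed belt: β = asin((r1+r2)/C) = asin(19/97) = 11.2959°
wrap1 = wrap2 = π + 2β = 202.5918°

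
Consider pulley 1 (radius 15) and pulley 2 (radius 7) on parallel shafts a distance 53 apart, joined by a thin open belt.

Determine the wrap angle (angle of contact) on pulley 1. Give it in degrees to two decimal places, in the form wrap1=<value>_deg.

open belt: β = asin((r2−r1)/C) = asin(-8/53) = -8.6816°
wrap1 = π − 2β = 197.3632°
wrap2 = π + 2β = 162.6368°

wrap1=197.36_deg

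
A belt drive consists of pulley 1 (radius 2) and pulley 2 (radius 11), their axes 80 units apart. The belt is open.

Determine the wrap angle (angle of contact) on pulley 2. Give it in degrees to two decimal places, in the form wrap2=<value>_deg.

wrap2=192.92_deg

open belt: β = asin((r2−r1)/C) = asin(9/80) = 6.4594°
wrap1 = π − 2β = 167.0811°
wrap2 = π + 2β = 192.9189°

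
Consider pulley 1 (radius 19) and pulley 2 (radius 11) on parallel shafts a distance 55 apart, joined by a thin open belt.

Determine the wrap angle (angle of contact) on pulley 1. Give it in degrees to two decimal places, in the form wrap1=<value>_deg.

wrap1=196.73_deg

open belt: β = asin((r2−r1)/C) = asin(-8/55) = -8.3636°
wrap1 = π − 2β = 196.7272°
wrap2 = π + 2β = 163.2728°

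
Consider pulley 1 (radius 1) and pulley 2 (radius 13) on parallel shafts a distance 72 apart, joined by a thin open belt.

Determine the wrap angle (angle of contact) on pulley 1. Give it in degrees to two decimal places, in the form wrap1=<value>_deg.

open belt: β = asin((r2−r1)/C) = asin(12/72) = 9.5941°
wrap1 = π − 2β = 160.8119°
wrap2 = π + 2β = 199.1881°

wrap1=160.81_deg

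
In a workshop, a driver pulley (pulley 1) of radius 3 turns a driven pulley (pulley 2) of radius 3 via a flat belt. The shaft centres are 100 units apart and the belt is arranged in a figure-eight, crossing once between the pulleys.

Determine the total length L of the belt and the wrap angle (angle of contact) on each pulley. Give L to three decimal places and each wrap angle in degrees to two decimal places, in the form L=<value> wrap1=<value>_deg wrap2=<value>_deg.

L=219.210 wrap1=186.88_deg wrap2=186.88_deg

crossed belt: β = asin((r1+r2)/C) = asin(6/100) = 3.4398°
wrap1 = wrap2 = π + 2β = 186.8796°
tangent length = C·cosβ = 99.8198
L = (r1+r2)·wrap + 2·C·cosβ = 6·3.2617 + 2·99.8198 = 219.2097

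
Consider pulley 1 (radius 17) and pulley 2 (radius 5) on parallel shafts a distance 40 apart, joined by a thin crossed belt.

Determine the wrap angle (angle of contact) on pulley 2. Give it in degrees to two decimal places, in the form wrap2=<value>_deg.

wrap2=246.73_deg

crossed belt: β = asin((r1+r2)/C) = asin(22/40) = 33.3670°
wrap1 = wrap2 = π + 2β = 246.7340°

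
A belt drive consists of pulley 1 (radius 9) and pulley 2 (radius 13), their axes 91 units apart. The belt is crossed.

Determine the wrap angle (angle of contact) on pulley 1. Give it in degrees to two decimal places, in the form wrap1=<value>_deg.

wrap1=207.98_deg

crossed belt: β = asin((r1+r2)/C) = asin(22/91) = 13.9903°
wrap1 = wrap2 = π + 2β = 207.9807°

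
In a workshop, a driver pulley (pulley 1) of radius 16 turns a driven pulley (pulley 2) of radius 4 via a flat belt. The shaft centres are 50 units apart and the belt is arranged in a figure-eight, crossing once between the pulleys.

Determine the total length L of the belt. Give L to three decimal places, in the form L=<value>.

crossed belt: β = asin((r1+r2)/C) = asin(20/50) = 23.5782°
wrap1 = wrap2 = π + 2β = 227.1564°
tangent length = C·cosβ = 45.8258
L = (r1+r2)·wrap + 2·C·cosβ = 20·3.9646 + 2·45.8258 = 170.9440

L=170.944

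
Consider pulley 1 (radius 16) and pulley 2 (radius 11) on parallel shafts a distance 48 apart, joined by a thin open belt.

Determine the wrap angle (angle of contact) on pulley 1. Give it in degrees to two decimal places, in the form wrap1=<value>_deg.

open belt: β = asin((r2−r1)/C) = asin(-5/48) = -5.9792°
wrap1 = π − 2β = 191.9583°
wrap2 = π + 2β = 168.0417°

wrap1=191.96_deg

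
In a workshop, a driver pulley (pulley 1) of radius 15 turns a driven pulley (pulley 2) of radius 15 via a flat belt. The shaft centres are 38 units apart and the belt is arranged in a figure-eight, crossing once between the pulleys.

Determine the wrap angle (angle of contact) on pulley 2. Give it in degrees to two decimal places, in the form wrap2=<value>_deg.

wrap2=284.27_deg

crossed belt: β = asin((r1+r2)/C) = asin(30/38) = 52.1364°
wrap1 = wrap2 = π + 2β = 284.2727°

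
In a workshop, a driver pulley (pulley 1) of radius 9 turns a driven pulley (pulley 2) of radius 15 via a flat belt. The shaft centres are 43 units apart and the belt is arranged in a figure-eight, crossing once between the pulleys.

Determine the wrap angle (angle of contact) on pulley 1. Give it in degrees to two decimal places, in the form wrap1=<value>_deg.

wrap1=247.85_deg

crossed belt: β = asin((r1+r2)/C) = asin(24/43) = 33.9272°
wrap1 = wrap2 = π + 2β = 247.8545°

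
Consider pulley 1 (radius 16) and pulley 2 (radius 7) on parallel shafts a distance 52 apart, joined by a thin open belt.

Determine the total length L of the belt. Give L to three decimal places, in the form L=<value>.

open belt: β = asin((r2−r1)/C) = asin(-9/52) = -9.9668°
wrap1 = π − 2β = 199.9335°
wrap2 = π + 2β = 160.0665°
tangent length = C·cosβ = 51.2152
L = r1·wrap1 + r2·wrap2 + 2·C·cosβ = 16·3.4895 + 7·2.7937 + 2·51.2152 = 177.8182

L=177.818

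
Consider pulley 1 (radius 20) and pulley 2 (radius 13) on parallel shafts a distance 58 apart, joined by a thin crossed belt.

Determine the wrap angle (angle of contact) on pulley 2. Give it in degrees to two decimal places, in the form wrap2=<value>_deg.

crossed belt: β = asin((r1+r2)/C) = asin(33/58) = 34.6781°
wrap1 = wrap2 = π + 2β = 249.3562°

wrap2=249.36_deg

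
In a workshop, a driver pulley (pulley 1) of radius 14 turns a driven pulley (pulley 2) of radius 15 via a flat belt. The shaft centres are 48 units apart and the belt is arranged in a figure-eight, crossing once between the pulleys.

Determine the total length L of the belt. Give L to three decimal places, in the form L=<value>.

L=205.230

crossed belt: β = asin((r1+r2)/C) = asin(29/48) = 37.1689°
wrap1 = wrap2 = π + 2β = 254.3378°
tangent length = C·cosβ = 38.2492
L = (r1+r2)·wrap + 2·C·cosβ = 29·4.4390 + 2·38.2492 = 205.2303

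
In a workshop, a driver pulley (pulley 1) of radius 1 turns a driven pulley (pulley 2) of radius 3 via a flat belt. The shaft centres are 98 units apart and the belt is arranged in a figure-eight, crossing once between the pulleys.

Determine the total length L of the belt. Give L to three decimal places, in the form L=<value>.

L=208.730

crossed belt: β = asin((r1+r2)/C) = asin(4/98) = 2.3393°
wrap1 = wrap2 = π + 2β = 184.6785°
tangent length = C·cosβ = 97.9183
L = (r1+r2)·wrap + 2·C·cosβ = 4·3.2232 + 2·97.9183 = 208.7297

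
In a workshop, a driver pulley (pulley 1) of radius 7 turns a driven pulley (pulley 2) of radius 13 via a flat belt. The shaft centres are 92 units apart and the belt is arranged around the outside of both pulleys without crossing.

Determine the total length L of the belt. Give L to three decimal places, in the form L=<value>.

open belt: β = asin((r2−r1)/C) = asin(6/92) = 3.7393°
wrap1 = π − 2β = 172.5213°
wrap2 = π + 2β = 187.4787°
tangent length = C·cosβ = 91.8041
L = r1·wrap1 + r2·wrap2 + 2·C·cosβ = 7·3.0111 + 13·3.2721 + 2·91.8041 = 247.2233

L=247.223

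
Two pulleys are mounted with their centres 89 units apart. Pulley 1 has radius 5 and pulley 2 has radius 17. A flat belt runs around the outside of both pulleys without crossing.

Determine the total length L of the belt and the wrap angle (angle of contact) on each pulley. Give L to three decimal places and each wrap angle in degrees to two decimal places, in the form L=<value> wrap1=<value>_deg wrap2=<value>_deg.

L=248.735 wrap1=164.50_deg wrap2=195.50_deg

open belt: β = asin((r2−r1)/C) = asin(12/89) = 7.7489°
wrap1 = π − 2β = 164.5023°
wrap2 = π + 2β = 195.4977°
tangent length = C·cosβ = 88.1873
L = r1·wrap1 + r2·wrap2 + 2·C·cosβ = 5·2.8711 + 17·3.4121 + 2·88.1873 = 248.7355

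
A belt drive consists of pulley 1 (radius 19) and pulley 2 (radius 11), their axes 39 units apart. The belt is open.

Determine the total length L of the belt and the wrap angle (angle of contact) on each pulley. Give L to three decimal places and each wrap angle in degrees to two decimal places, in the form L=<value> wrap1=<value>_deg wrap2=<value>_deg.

open belt: β = asin((r2−r1)/C) = asin(-8/39) = -11.8370°
wrap1 = π − 2β = 203.6740°
wrap2 = π + 2β = 156.3260°
tangent length = C·cosβ = 38.1707
L = r1·wrap1 + r2·wrap2 + 2·C·cosβ = 19·3.5548 + 11·2.7284 + 2·38.1707 = 173.8946

L=173.895 wrap1=203.67_deg wrap2=156.33_deg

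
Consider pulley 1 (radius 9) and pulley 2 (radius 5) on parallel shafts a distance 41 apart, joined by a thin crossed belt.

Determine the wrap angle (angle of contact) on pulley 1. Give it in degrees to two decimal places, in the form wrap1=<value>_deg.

crossed belt: β = asin((r1+r2)/C) = asin(14/41) = 19.9661°
wrap1 = wrap2 = π + 2β = 219.9321°

wrap1=219.93_deg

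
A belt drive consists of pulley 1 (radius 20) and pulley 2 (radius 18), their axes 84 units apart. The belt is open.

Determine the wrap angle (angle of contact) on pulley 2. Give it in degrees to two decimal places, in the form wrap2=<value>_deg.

open belt: β = asin((r2−r1)/C) = asin(-2/84) = -1.3643°
wrap1 = π − 2β = 182.7286°
wrap2 = π + 2β = 177.2714°

wrap2=177.27_deg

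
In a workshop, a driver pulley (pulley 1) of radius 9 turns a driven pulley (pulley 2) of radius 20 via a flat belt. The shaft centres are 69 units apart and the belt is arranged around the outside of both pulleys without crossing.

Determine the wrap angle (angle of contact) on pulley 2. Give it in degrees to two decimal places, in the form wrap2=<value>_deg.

wrap2=198.35_deg

open belt: β = asin((r2−r1)/C) = asin(11/69) = 9.1732°
wrap1 = π − 2β = 161.6535°
wrap2 = π + 2β = 198.3465°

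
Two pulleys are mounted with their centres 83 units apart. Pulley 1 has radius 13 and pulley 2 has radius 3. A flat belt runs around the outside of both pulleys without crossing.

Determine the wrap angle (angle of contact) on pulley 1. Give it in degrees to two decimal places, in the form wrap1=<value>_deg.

wrap1=193.84_deg

open belt: β = asin((r2−r1)/C) = asin(-10/83) = -6.9199°
wrap1 = π − 2β = 193.8398°
wrap2 = π + 2β = 166.1602°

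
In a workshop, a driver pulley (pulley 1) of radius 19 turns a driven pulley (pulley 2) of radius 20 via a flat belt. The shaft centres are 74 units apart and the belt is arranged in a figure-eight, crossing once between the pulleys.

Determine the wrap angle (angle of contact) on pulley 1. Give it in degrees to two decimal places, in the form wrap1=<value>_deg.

crossed belt: β = asin((r1+r2)/C) = asin(39/74) = 31.8048°
wrap1 = wrap2 = π + 2β = 243.6096°

wrap1=243.61_deg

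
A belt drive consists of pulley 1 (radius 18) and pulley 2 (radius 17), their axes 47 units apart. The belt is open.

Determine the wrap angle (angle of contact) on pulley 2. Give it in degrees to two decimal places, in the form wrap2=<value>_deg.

open belt: β = asin((r2−r1)/C) = asin(-1/47) = -1.2192°
wrap1 = π − 2β = 182.4383°
wrap2 = π + 2β = 177.5617°

wrap2=177.56_deg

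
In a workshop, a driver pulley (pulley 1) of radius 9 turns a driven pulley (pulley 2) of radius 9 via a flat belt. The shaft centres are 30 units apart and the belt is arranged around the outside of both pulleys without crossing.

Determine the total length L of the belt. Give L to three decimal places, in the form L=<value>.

open belt: β = asin((r2−r1)/C) = asin(0/30) = 0.0000°
wrap1 = π − 2β = 180.0000°
wrap2 = π + 2β = 180.0000°
tangent length = C·cosβ = 30.0000
L = r1·wrap1 + r2·wrap2 + 2·C·cosβ = 9·3.1416 + 9·3.1416 + 2·30.0000 = 116.5487

L=116.549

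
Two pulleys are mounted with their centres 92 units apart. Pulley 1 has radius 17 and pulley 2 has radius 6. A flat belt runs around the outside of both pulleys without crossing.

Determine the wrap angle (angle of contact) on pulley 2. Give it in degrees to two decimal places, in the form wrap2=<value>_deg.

wrap2=166.27_deg

open belt: β = asin((r2−r1)/C) = asin(-11/92) = -6.8670°
wrap1 = π − 2β = 193.7340°
wrap2 = π + 2β = 166.2660°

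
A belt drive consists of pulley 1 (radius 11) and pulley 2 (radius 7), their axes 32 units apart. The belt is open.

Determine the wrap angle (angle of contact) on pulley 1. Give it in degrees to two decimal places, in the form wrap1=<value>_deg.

open belt: β = asin((r2−r1)/C) = asin(-4/32) = -7.1808°
wrap1 = π − 2β = 194.3615°
wrap2 = π + 2β = 165.6385°

wrap1=194.36_deg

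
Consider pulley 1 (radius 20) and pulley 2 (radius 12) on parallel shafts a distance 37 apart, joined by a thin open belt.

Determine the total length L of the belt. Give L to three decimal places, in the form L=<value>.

open belt: β = asin((r2−r1)/C) = asin(-8/37) = -12.4869°
wrap1 = π − 2β = 204.9738°
wrap2 = π + 2β = 155.0262°
tangent length = C·cosβ = 36.1248
L = r1·wrap1 + r2·wrap2 + 2·C·cosβ = 20·3.5775 + 12·2.7057 + 2·36.1248 = 176.2675

L=176.268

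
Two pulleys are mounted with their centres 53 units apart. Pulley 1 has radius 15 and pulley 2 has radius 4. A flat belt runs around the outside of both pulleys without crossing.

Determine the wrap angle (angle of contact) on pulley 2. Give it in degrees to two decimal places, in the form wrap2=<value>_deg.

open belt: β = asin((r2−r1)/C) = asin(-11/53) = -11.9786°
wrap1 = π − 2β = 203.9573°
wrap2 = π + 2β = 156.0427°

wrap2=156.04_deg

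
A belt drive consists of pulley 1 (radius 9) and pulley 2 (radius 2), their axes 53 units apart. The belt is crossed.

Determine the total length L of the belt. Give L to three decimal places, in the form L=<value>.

L=142.849

crossed belt: β = asin((r1+r2)/C) = asin(11/53) = 11.9786°
wrap1 = wrap2 = π + 2β = 203.9573°
tangent length = C·cosβ = 51.8459
L = (r1+r2)·wrap + 2·C·cosβ = 11·3.5597 + 2·51.8459 = 142.8488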